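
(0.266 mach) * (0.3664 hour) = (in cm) 1.195e+07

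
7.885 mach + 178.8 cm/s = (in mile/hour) 6010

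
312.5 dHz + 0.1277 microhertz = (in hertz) 31.25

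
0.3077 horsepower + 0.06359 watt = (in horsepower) 0.3078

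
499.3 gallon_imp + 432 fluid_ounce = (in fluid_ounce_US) 7.719e+04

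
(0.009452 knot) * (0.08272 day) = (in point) 9.851e+04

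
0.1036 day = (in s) 8951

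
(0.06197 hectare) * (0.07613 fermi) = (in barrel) 2.967e-13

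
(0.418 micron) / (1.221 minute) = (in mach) 1.676e-11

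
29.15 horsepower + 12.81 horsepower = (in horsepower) 41.96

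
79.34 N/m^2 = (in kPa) 0.07934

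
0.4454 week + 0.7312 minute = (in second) 2.694e+05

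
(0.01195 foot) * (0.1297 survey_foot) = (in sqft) 0.00155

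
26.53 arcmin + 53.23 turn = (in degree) 1.916e+04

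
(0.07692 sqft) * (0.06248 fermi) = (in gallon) 1.179e-16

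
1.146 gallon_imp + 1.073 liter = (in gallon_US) 1.66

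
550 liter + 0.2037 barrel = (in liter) 582.4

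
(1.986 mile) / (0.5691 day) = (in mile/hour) 0.1454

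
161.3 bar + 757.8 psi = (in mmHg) 1.602e+05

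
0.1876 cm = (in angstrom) 1.876e+07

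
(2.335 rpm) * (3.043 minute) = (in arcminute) 1.535e+05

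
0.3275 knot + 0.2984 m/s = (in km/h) 1.681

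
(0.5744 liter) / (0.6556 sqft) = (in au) 6.304e-14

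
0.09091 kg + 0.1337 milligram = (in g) 90.91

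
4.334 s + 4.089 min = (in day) 0.00289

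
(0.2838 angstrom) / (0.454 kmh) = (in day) 2.605e-15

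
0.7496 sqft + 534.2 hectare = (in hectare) 534.2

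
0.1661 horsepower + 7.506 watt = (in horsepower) 0.1762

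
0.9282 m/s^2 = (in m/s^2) 0.9282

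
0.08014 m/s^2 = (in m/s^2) 0.08014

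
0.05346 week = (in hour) 8.981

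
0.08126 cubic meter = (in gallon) 21.47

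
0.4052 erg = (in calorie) 9.685e-09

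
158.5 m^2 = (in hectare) 0.01585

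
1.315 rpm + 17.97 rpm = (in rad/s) 2.02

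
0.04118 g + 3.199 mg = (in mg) 44.38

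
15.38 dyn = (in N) 0.0001538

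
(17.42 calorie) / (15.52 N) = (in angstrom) 4.696e+10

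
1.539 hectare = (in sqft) 1.657e+05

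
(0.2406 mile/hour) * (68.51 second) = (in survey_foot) 24.18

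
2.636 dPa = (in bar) 2.636e-06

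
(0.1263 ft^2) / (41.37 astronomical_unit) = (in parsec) 6.144e-32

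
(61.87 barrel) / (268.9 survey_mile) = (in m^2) 2.273e-05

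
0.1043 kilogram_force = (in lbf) 0.2299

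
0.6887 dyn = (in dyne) 0.6887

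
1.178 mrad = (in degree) 0.06749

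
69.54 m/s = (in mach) 0.2042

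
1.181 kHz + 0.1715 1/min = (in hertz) 1181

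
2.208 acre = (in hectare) 0.8935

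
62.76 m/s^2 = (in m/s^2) 62.76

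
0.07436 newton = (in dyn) 7436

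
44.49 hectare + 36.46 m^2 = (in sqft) 4.789e+06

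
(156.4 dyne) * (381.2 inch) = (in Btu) 1.435e-05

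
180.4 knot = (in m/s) 92.81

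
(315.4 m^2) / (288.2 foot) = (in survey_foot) 11.78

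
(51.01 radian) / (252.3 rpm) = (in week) 3.192e-06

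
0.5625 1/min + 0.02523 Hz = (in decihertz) 0.346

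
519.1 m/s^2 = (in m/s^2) 519.1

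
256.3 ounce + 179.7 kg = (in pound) 412.2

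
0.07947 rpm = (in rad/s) 0.008322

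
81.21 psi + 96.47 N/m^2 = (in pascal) 5.6e+05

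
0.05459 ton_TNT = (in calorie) 5.459e+07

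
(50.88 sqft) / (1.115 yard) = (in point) 1.314e+04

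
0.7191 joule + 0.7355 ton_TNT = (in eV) 1.921e+28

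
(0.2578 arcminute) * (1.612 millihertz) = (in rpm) 1.154e-06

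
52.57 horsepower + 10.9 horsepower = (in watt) 4.733e+04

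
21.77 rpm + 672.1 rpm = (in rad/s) 72.66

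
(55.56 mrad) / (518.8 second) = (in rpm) 0.001023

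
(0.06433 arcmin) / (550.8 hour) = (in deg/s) 5.407e-10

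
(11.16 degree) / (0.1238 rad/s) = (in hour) 0.000437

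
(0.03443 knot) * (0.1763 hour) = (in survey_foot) 36.88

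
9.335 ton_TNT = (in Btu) 3.702e+07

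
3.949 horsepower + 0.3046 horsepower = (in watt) 3172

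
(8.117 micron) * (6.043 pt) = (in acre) 4.276e-12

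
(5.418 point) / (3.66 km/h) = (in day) 2.176e-08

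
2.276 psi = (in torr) 117.7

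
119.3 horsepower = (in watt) 8.896e+04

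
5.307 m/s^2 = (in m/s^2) 5.307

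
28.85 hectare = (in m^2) 2.885e+05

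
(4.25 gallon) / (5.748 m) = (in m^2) 0.002799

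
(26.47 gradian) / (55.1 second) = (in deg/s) 0.4324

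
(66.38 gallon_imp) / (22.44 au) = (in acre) 2.221e-17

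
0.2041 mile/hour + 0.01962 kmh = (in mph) 0.2163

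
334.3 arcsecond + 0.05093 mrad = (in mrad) 1.672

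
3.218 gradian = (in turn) 0.008045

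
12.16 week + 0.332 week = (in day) 87.44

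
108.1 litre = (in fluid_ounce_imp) 3805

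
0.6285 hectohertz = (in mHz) 6.285e+04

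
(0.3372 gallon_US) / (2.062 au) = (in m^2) 4.138e-15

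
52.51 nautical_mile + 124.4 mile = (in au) 1.988e-06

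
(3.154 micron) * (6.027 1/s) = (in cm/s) 0.001901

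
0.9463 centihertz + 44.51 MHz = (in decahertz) 4.451e+06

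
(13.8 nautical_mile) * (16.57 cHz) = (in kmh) 1.525e+04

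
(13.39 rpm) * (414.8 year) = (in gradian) 1.168e+12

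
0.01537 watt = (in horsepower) 2.061e-05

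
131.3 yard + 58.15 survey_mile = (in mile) 58.22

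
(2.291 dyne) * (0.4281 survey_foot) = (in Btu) 2.833e-09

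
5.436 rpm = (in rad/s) 0.5693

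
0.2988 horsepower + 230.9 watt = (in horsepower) 0.6084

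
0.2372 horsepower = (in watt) 176.9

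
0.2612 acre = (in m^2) 1057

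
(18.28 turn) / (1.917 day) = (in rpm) 0.006622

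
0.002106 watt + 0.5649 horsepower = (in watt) 421.2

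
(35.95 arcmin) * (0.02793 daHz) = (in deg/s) 0.1673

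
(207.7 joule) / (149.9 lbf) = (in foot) 1.022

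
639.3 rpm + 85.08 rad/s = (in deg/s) 8711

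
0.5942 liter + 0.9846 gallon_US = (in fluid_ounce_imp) 152.1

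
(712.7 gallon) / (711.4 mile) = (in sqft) 2.536e-05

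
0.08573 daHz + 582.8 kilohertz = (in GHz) 0.0005828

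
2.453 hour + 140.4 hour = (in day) 5.952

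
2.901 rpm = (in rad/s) 0.3038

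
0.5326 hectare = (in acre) 1.316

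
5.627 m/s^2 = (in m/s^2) 5.627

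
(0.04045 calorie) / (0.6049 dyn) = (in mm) 2.798e+07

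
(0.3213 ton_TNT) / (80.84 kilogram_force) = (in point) 4.807e+09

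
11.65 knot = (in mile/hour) 13.41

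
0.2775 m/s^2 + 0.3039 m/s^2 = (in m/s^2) 0.5814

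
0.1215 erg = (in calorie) 2.904e-09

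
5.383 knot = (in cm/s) 276.9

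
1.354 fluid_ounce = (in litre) 0.04004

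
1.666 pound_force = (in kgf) 0.7557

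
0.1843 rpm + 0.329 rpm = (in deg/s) 3.08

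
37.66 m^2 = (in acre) 0.009306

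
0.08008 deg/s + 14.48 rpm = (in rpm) 14.49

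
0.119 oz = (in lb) 0.007437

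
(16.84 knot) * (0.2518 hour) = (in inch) 3.092e+05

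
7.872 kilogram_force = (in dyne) 7.72e+06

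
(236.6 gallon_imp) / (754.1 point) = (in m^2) 4.043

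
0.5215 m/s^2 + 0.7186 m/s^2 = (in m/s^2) 1.24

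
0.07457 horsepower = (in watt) 55.61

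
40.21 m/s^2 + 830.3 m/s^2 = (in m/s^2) 870.5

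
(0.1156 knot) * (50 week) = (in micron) 1.798e+12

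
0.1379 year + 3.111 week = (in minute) 1.038e+05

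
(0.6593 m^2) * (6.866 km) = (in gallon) 1.196e+06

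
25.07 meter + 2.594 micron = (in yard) 27.42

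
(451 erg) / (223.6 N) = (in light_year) 2.132e-23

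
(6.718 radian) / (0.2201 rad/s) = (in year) 9.679e-07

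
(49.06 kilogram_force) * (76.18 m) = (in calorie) 8760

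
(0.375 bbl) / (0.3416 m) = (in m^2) 0.1745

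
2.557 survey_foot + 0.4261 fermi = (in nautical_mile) 0.0004208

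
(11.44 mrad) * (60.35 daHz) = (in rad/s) 6.904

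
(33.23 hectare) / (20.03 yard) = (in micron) 1.814e+10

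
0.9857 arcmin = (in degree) 0.01643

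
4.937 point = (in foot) 0.005714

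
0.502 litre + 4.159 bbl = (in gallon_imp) 145.6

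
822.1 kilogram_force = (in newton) 8062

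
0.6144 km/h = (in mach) 0.0005012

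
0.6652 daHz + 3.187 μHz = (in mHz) 6652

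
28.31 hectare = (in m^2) 2.831e+05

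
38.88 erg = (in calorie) 9.293e-07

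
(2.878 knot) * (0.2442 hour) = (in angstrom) 1.302e+13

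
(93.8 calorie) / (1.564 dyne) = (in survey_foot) 8.233e+07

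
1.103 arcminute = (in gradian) 0.02043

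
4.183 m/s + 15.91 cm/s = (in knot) 8.44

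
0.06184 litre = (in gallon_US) 0.01634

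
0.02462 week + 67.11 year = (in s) 2.116e+09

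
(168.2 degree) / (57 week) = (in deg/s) 4.879e-06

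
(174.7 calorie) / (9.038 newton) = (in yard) 88.45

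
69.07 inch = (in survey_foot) 5.756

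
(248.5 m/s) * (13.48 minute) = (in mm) 2.01e+08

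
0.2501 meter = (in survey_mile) 0.0001554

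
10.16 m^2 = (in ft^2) 109.4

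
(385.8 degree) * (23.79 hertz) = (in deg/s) 9178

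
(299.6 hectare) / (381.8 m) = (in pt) 2.224e+07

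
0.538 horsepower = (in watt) 401.2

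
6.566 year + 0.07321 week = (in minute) 3.452e+06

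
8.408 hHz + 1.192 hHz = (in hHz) 9.6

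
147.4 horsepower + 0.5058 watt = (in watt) 1.099e+05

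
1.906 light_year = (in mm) 1.803e+19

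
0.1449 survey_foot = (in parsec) 1.431e-18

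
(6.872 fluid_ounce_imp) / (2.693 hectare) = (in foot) 2.379e-08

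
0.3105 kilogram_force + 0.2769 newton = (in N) 3.322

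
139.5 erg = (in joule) 1.395e-05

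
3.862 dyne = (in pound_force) 8.682e-06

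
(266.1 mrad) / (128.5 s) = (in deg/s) 0.1186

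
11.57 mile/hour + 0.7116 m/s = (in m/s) 5.884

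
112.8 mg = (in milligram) 112.8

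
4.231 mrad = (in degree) 0.2424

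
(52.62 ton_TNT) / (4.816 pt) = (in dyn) 1.296e+19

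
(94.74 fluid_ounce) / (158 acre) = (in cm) 4.382e-07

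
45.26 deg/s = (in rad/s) 0.7899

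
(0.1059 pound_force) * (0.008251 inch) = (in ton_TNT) 2.36e-14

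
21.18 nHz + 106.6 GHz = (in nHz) 1.066e+20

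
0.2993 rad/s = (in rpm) 2.858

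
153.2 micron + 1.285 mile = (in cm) 2.068e+05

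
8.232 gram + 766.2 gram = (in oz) 27.32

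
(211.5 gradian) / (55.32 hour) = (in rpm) 0.0001593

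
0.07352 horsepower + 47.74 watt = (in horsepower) 0.1375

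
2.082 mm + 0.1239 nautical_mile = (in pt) 6.505e+05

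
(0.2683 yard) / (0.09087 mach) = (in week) 1.311e-08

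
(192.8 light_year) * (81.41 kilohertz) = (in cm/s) 1.485e+25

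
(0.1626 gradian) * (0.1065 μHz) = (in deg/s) 1.559e-08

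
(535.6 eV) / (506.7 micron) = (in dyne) 1.694e-08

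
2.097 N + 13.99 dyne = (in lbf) 0.4715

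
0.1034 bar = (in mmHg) 77.56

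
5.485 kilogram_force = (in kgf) 5.485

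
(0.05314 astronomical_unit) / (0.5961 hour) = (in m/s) 3.704e+06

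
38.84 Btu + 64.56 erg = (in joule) 4.098e+04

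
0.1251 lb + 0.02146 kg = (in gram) 78.2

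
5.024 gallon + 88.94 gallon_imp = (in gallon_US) 111.8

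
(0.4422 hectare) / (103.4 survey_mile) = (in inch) 1.046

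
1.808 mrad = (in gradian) 0.1151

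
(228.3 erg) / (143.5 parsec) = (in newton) 5.156e-24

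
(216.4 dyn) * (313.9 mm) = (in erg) 6793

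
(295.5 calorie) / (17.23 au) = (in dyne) 4.797e-05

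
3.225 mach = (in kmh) 3953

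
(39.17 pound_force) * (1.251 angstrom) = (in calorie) 5.21e-09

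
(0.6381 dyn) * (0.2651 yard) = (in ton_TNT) 3.697e-16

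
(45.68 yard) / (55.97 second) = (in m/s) 0.7463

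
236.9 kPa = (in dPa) 2.369e+06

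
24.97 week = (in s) 1.51e+07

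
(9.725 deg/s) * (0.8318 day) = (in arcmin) 4.193e+07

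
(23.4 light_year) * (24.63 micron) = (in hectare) 5.453e+08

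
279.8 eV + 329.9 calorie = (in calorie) 329.9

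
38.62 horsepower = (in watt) 2.88e+04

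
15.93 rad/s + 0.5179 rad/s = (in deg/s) 942.4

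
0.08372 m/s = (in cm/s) 8.372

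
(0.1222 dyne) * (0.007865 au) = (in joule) 1438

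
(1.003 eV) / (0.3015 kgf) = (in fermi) 5.435e-05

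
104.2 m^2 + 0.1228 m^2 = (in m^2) 104.3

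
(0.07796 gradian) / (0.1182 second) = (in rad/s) 0.01036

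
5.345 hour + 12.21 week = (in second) 7.404e+06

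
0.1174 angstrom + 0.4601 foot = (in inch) 5.521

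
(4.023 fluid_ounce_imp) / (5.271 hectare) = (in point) 6.147e-06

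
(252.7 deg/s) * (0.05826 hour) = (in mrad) 9.25e+05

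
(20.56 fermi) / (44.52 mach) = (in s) 1.356e-18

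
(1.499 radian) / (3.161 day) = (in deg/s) 0.0003145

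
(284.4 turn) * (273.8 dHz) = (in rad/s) 4.893e+04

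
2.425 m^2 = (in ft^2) 26.1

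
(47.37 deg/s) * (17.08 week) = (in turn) 1.359e+06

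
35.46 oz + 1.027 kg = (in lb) 4.48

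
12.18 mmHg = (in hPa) 16.24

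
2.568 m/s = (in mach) 0.007542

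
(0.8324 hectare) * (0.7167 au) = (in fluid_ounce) 3.018e+19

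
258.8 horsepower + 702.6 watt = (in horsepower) 259.7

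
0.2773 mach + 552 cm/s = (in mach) 0.2935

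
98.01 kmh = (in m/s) 27.23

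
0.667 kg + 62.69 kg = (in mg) 6.336e+07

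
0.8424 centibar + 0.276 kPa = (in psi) 0.1622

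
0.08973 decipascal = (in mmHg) 6.73e-05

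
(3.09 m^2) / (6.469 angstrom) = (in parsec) 1.548e-07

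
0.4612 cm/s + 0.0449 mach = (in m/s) 15.29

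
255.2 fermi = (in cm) 2.552e-11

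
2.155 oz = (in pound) 0.1347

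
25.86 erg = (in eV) 1.614e+13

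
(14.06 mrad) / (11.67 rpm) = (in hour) 3.196e-06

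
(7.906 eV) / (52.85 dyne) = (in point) 6.794e-12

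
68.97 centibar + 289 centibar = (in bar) 3.58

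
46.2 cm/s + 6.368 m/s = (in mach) 0.02006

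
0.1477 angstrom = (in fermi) 1.477e+04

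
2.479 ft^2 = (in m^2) 0.2303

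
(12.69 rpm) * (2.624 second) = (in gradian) 222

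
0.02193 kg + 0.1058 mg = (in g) 21.93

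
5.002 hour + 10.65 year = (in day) 3887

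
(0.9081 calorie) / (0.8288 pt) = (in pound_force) 2921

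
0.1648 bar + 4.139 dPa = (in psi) 2.39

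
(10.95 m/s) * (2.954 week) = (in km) 1.956e+04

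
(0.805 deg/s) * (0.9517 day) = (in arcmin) 3.972e+06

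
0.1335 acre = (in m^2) 540.3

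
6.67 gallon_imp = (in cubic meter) 0.03032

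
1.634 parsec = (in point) 1.429e+20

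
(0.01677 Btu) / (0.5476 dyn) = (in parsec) 1.047e-10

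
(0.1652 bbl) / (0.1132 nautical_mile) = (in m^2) 0.0001253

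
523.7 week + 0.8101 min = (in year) 10.04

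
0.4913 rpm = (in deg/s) 2.948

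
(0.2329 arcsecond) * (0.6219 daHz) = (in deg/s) 0.0004023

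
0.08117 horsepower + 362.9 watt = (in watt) 423.4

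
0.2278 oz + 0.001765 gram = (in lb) 0.01424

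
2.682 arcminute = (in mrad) 0.7802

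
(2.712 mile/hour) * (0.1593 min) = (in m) 11.59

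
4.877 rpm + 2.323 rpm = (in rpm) 7.2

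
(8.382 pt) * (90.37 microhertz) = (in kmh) 9.62e-07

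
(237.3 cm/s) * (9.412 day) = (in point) 5.47e+09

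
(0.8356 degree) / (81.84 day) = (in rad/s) 2.063e-09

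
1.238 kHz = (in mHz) 1.238e+06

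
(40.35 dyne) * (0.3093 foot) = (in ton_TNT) 9.092e-15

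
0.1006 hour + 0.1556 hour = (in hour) 0.2562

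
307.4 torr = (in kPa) 40.98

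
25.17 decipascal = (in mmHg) 0.01888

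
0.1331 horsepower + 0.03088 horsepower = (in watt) 122.3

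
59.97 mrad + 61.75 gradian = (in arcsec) 2.124e+05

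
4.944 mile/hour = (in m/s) 2.21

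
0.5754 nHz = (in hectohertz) 5.754e-12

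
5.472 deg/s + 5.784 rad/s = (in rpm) 56.15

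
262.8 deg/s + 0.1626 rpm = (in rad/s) 4.604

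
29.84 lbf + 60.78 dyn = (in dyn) 1.327e+07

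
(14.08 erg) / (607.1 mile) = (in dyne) 1.441e-07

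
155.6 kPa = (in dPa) 1.556e+06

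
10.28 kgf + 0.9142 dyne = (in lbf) 22.66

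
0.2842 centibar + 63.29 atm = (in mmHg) 4.81e+04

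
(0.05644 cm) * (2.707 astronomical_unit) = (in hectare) 2.286e+04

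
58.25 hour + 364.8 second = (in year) 0.006661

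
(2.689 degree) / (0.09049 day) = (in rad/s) 6.003e-06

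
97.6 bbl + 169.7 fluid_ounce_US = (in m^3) 15.52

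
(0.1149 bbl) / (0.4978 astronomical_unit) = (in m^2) 2.453e-13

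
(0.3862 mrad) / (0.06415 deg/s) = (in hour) 9.582e-05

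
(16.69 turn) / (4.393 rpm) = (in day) 0.002638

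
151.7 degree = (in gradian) 168.6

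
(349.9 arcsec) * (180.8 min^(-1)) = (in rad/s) 0.005112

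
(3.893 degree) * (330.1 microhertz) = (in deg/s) 0.001285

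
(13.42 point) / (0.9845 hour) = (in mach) 3.923e-09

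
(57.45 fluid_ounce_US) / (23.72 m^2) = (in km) 7.163e-08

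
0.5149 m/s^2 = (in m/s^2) 0.5149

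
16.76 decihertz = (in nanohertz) 1.676e+09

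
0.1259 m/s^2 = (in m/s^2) 0.1259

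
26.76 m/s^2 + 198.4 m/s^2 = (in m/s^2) 225.2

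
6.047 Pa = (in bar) 6.047e-05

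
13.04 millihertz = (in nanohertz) 1.304e+07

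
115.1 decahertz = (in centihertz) 1.151e+05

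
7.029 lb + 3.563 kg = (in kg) 6.751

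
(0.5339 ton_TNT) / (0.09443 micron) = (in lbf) 5.318e+15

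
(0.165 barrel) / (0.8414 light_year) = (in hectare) 3.295e-22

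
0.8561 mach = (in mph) 652.1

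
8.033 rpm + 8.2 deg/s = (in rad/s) 0.9843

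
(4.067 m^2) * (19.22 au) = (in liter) 1.169e+16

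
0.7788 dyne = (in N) 7.788e-06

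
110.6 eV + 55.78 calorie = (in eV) 1.457e+21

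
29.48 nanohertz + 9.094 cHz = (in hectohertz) 0.0009094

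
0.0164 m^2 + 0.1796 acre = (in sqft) 7824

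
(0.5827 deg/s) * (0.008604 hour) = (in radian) 0.315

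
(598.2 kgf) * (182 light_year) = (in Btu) 9.574e+18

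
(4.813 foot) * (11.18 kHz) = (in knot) 3.188e+04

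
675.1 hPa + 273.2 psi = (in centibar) 1951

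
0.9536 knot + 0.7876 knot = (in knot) 1.741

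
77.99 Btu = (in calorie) 1.967e+04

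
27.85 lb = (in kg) 12.63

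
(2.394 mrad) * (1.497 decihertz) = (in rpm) 0.003422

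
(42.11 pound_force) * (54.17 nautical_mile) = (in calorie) 4.491e+06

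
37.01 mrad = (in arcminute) 127.2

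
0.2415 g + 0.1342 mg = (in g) 0.2416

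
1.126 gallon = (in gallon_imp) 0.9376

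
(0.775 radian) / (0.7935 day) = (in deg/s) 0.0006477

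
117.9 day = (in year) 0.323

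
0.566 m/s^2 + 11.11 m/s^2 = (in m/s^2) 11.68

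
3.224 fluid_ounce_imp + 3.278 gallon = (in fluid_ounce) 422.7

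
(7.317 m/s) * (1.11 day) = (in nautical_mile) 378.9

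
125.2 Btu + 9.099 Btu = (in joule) 1.417e+05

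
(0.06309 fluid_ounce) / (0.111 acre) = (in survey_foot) 1.363e-08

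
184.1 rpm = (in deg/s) 1105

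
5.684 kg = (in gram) 5684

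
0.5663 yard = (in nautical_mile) 0.0002796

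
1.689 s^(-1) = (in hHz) 0.01689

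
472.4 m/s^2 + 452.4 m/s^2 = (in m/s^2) 924.8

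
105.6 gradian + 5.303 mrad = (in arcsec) 3.432e+05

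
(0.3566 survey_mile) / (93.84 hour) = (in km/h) 0.006116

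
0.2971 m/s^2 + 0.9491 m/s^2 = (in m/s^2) 1.246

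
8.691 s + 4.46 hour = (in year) 0.0005094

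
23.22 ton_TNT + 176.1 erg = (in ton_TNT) 23.22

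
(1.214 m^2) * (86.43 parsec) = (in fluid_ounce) 1.095e+23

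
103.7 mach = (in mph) 7.899e+04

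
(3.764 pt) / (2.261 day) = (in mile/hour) 1.521e-08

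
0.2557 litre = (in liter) 0.2557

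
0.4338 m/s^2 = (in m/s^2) 0.4338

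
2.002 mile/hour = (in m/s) 0.895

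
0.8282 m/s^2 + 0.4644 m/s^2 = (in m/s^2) 1.293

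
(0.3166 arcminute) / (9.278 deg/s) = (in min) 9.479e-06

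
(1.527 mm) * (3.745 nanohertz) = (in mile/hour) 1.279e-11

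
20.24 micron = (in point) 0.05737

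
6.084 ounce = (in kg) 0.1725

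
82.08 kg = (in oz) 2895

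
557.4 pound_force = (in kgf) 252.8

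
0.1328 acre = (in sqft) 5785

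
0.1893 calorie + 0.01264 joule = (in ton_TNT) 1.923e-10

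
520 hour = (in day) 21.67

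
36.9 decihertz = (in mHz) 3690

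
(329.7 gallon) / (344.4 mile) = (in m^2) 2.252e-06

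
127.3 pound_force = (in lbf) 127.3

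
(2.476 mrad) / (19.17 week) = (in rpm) 2.039e-09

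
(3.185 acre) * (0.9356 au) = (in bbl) 1.135e+16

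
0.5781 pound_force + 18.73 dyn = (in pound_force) 0.5781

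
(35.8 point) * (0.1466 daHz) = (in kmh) 0.06665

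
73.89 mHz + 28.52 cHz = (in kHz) 0.0003591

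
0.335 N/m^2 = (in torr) 0.002513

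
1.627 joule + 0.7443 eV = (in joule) 1.627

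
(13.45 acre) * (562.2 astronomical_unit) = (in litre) 4.578e+21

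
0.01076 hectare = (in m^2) 107.6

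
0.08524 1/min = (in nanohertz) 1.421e+06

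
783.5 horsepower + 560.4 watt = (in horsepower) 784.3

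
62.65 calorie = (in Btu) 0.2484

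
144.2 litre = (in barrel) 0.907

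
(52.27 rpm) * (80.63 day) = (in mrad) 3.813e+10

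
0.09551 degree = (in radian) 0.001667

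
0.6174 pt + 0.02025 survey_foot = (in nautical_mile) 3.45e-06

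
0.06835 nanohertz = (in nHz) 0.06835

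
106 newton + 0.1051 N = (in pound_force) 23.85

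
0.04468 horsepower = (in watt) 33.32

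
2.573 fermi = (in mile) 1.599e-18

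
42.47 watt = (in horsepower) 0.05695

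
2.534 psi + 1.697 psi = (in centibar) 29.17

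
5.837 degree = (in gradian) 6.486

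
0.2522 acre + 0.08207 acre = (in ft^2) 1.456e+04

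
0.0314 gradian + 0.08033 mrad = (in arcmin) 1.972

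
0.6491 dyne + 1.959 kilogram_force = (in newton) 19.21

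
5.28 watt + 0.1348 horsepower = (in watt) 105.8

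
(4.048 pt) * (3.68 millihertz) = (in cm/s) 0.0005255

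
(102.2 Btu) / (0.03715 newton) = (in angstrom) 2.902e+16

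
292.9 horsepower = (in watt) 2.184e+05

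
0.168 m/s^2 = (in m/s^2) 0.168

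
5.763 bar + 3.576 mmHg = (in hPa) 5768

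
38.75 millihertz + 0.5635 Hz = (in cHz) 60.22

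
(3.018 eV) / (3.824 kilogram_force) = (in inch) 5.076e-19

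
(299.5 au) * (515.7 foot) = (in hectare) 7.043e+11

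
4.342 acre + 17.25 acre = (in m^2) 8.738e+04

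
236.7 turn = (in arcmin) 5.113e+06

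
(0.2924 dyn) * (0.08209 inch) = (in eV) 3.805e+10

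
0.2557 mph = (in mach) 0.0003357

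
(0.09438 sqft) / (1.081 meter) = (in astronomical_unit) 5.422e-14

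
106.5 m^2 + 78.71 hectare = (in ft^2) 8.473e+06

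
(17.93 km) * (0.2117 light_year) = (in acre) 8.874e+15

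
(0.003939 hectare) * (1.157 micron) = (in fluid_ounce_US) 1.541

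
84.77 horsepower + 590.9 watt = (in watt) 6.38e+04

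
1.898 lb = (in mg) 8.609e+05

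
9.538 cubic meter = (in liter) 9538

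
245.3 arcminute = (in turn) 0.01136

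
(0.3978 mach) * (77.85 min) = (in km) 632.7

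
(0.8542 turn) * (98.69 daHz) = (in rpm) 5.058e+04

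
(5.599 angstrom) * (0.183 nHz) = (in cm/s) 1.025e-17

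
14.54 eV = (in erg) 2.33e-11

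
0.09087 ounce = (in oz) 0.09087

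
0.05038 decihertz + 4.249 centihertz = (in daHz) 0.004753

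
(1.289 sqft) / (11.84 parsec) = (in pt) 9.291e-16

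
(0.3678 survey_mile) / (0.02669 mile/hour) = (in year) 0.001573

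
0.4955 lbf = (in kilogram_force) 0.2248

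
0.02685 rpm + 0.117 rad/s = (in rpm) 1.144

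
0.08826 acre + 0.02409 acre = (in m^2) 454.7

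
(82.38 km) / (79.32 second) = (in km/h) 3739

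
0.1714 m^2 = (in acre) 4.235e-05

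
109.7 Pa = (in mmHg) 0.8228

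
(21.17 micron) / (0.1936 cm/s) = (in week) 1.808e-08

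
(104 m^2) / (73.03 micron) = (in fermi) 1.424e+21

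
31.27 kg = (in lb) 68.94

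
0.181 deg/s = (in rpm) 0.03017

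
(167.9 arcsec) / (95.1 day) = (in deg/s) 5.676e-09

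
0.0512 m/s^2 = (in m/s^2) 0.0512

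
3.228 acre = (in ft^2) 1.406e+05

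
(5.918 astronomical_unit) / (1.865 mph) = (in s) 1.062e+12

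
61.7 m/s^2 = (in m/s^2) 61.7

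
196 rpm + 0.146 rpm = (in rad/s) 20.54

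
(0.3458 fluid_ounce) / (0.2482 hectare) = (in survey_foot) 1.352e-08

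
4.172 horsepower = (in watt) 3111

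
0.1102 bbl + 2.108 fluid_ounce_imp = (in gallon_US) 4.644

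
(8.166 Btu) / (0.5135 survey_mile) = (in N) 10.43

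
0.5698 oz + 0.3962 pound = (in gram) 195.9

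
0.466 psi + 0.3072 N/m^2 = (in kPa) 3.213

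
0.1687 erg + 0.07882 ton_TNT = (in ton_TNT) 0.07882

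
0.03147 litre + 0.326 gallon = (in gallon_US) 0.3343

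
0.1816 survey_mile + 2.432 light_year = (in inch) 9.058e+17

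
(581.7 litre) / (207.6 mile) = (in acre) 4.302e-10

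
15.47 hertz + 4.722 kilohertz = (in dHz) 4.737e+04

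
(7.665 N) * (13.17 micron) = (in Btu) 9.568e-08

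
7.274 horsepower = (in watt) 5424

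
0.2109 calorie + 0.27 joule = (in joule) 1.152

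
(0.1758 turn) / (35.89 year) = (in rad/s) 9.759e-10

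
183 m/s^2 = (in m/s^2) 183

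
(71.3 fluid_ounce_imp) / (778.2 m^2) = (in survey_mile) 1.618e-09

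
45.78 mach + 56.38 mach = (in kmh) 1.252e+05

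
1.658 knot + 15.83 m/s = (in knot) 32.43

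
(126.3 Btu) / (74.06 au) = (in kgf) 1.226e-09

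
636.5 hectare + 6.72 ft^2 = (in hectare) 636.5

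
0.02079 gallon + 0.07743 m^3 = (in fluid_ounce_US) 2621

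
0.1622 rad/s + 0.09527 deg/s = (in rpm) 1.565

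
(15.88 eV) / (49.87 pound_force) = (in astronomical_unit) 7.667e-32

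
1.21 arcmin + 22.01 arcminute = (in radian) 0.006754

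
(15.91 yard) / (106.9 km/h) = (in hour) 0.0001361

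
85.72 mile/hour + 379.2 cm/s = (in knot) 81.86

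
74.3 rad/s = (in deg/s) 4257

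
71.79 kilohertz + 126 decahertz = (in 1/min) 4.383e+06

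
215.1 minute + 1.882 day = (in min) 2925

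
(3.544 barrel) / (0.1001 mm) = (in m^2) 5629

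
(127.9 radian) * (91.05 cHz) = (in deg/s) 6672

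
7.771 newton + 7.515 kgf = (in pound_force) 18.31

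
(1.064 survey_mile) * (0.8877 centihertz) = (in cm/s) 1520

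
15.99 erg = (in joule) 1.599e-06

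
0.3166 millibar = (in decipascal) 316.6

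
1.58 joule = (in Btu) 0.001498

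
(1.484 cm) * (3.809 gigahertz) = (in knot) 1.099e+08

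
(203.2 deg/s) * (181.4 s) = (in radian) 643.3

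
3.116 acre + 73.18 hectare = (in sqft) 8.013e+06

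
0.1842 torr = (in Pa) 24.56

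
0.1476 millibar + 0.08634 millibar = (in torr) 0.1755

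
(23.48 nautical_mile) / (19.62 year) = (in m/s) 7.028e-05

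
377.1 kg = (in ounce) 1.33e+04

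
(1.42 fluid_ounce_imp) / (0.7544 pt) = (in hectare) 1.516e-05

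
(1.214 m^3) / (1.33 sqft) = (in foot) 32.23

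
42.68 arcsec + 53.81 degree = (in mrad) 939.4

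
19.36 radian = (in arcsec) 3.993e+06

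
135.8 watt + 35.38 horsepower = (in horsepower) 35.56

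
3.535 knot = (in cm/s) 181.9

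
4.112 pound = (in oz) 65.79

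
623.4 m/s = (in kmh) 2244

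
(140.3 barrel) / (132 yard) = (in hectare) 1.848e-05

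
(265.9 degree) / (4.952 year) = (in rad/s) 2.972e-08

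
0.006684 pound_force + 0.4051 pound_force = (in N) 1.832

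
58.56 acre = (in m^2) 2.37e+05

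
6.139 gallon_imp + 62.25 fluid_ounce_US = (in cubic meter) 0.02975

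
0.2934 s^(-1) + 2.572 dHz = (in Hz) 0.5506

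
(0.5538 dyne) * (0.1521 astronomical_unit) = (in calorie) 3.012e+04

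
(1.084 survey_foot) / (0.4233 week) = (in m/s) 1.291e-06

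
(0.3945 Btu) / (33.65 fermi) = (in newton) 1.237e+16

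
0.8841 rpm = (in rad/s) 0.09258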